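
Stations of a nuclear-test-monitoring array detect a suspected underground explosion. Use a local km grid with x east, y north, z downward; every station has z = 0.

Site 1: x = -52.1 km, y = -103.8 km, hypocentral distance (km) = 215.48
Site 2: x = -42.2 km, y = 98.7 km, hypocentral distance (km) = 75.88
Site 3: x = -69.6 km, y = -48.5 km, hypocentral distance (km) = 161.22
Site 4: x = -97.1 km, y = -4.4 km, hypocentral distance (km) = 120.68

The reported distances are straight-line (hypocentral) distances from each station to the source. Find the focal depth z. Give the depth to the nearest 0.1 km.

Each station gives a sphere (x−x_i)² + (y−y_i)² + z² = d_i² (stations at z=0).
Subtracting the Site 1 sphere from Site 2 and Site 3: z² cancels, leaving linear equations in x and y:
19.8 x + 405.0 y = 38707.54
-35.0 x + 110.6 y = 14147.30
Solving: x ≈ -88.519, y ≈ 99.902 km (keep extra digits for the depth step; rounded: -88.5, 99.9).
Then from the Site 1 sphere: z² = 215.48² − (x + 52.1)² − (y + 103.8)² with x = -88.519, y = 99.902, so z ≈ 60.090 ≈ 60.1 km.

60.1 km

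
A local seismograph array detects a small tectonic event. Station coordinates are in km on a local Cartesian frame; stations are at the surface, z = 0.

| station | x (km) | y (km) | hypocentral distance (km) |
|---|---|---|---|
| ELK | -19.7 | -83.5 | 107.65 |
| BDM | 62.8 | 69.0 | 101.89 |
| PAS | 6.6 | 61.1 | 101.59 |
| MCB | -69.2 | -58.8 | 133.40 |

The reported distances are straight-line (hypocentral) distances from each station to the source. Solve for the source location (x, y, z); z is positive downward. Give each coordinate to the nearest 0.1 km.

(45.6, -16.3, 53.0)

Each station gives a sphere (x−x_i)² + (y−y_i)² + z² = d_i² (stations at z=0).
Subtracting the ELK sphere from BDM and PAS: z² cancels, leaving linear equations in x and y:
165.0 x + 305.0 y = 2551.45
52.6 x + 289.2 y = -2315.58
Solving: x ≈ 45.592, y ≈ -16.299 km (keep extra digits for the depth step; rounded: 45.6, -16.3).
Then from the ELK sphere: z² = 107.65² − (x + 19.7)² − (y + 83.5)² with x = 45.592, y = -16.299, so z ≈ 53.005 ≈ 53.0 km.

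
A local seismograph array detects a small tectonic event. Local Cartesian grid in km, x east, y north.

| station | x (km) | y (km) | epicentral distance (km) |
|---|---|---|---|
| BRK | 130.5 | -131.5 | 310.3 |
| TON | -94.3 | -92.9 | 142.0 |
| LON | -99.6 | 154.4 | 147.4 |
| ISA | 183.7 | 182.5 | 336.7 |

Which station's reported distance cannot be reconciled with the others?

LON

Solve using three stations at a time. Using BRK, TON, ISA (subtract circle equations pairwise → linear system) gives (x, y) ≈ (-124.1, 45.9).
Distances from that point to each station vs reported:
  BRK: calculated 310.3 vs reported 310.3 → residual 0.0 km
  TON: calculated 142.0 vs reported 142.0 → residual 0.0 km
  LON: calculated 111.2 vs reported 147.4 → residual 36.2 km
  ISA: calculated 336.7 vs reported 336.7 → residual 0.0 km
BRK, TON, ISA are mutually consistent (residuals ≈ 0); LON is off by 36.2 km.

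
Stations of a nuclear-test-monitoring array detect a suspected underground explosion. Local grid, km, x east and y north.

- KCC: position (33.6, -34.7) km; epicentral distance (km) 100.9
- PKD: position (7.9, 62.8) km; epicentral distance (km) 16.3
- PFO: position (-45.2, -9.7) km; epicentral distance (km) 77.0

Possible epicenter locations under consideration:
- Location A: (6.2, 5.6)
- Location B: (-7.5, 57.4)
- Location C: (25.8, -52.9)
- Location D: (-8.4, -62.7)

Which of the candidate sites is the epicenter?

Location B

For each candidate, compare |candidate − station| to the reported distance:
Location A: residuals KCC 52.2, PKD 40.9, PFO 23.4 → max 52.2 km
Location B: residuals KCC 0.0, PKD 0.0, PFO 0.0 → max 0.0 km
Location C: residuals KCC 81.1, PKD 100.8, PFO 6.1 → max 100.8 km
Location D: residuals KCC 50.4, PKD 110.3, PFO 12.5 → max 110.3 km
Only Location B has all residuals ≈ 0.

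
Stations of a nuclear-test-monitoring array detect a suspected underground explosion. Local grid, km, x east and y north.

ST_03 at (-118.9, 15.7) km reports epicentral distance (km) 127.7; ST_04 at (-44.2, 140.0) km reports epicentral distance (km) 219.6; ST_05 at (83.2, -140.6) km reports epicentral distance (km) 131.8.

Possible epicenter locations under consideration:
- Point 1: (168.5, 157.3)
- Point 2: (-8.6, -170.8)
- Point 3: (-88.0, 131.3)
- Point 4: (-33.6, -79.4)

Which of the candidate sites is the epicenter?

For each candidate, compare |candidate − station| to the reported distance:
Point 1: residuals ST_03 192.7, ST_04 6.2, ST_05 178.1 → max 192.7 km
Point 2: residuals ST_03 89.0, ST_04 93.2, ST_05 35.2 → max 93.2 km
Point 3: residuals ST_03 8.0, ST_04 174.9, ST_05 189.5 → max 189.5 km
Point 4: residuals ST_03 0.1, ST_04 0.1, ST_05 0.1 → max 0.1 km
Only Point 4 has all residuals ≈ 0.

Point 4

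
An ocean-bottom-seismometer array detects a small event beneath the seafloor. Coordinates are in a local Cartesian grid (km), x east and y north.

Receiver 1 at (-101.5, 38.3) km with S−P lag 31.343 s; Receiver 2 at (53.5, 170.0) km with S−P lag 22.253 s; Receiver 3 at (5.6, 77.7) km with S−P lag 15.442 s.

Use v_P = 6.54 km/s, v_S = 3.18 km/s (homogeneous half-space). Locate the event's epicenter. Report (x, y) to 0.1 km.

Distance from S−P lag: d = Δt · v_P v_S / (v_P − v_S) = Δt · (6.54·3.18)/(6.54−3.18) ≈ 6.1896·Δt.
So d_Receiver 1 = 194.00, d_Receiver 2 = 137.74, d_Receiver 3 = 95.58 km.
Circle about each station: (x + 101.5)² + (y − 38.3)² = 194.00²; (x − 53.5)² + (y − 170.0)² = 137.74²; (x − 5.6)² + (y − 77.7)² = 95.58².
Subtracting the Receiver 1 equation from the Receiver 2 and Receiver 3 equations removes the quadratic terms:
310.0 x + 263.4 y = 38656.80
214.2 x + 78.8 y = 22799.97
Solving the 2×2 system: x ≈ 92.5, y ≈ 37.9 km.
Check against Receiver 1 (with the unrounded x, y): √((x + 101.5)²+(y − 38.3)²) = 194.00 ≈ 194.00 km. ✓

(92.5, 37.9)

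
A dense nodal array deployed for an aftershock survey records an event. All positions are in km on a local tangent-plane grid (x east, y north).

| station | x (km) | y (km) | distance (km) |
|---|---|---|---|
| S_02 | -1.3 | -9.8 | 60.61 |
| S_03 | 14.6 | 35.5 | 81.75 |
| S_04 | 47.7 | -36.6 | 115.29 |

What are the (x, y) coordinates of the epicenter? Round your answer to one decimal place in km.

(-60.5, 3.2)

Circle about each station: (x + 1.3)² + (y + 9.8)² = 60.61²; (x − 14.6)² + (y − 35.5)² = 81.75²; (x − 47.7)² + (y + 36.6)² = 115.29².
Subtracting pairs of circle equations eliminates x²+y² and gives linear equations (the radical axes):
31.8 x + 90.6 y = -1633.81
98.0 x − 53.6 y = -6101.09
Solving the 2×2 system: x ≈ -60.5, y ≈ 3.2 km.
Check against S_02 (with the unrounded x, y): √((x + 1.3)²+(y + 9.8)²) = 60.62 ≈ 60.61 km. ✓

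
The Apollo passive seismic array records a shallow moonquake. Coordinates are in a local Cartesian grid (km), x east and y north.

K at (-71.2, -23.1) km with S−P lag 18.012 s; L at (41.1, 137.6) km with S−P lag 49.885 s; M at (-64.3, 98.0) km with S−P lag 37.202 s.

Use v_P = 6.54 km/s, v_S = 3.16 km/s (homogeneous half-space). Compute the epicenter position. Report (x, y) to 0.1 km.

-116.9 km east, -123.3 km north

Distance from S−P lag: d = Δt · v_P v_S / (v_P − v_S) = Δt · (6.54·3.16)/(6.54−3.16) ≈ 6.1143·Δt.
So d_K = 110.13, d_L = 305.01, d_M = 227.46 km.
Circle about each station: (x + 71.2)² + (y + 23.1)² = 110.13²; (x − 41.1)² + (y − 137.6)² = 305.01²; (x + 64.3)² + (y − 98.0)² = 227.46².
Subtracting pairs of circle equations eliminates x²+y² and gives linear equations (the radical axes):
224.6 x + 321.4 y = -65882.56
13.8 x + 242.2 y = -31473.99
Solving the 2×2 system: x ≈ -116.9, y ≈ -123.3 km.
Check against K (with the unrounded x, y): √((x + 71.2)²+(y + 23.1)²) = 110.12 ≈ 110.13 km. ✓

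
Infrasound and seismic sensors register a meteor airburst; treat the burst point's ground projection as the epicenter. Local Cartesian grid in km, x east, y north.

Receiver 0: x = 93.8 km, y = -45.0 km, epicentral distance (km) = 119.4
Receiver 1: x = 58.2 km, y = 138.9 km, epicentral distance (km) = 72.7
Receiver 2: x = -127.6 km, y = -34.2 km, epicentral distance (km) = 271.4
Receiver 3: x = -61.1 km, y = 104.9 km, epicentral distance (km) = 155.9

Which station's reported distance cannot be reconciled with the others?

Solve using three stations at a time. Using Receiver 0, Receiver 1, Receiver 3 (subtract circle equations pairwise → linear system) gives (x, y) ≈ (91.8, 74.4).
Distances from that point to each station vs reported:
  Receiver 0: calculated 119.4 vs reported 119.4 → residual 0.0 km
  Receiver 1: calculated 72.7 vs reported 72.7 → residual 0.0 km
  Receiver 2: calculated 244.8 vs reported 271.4 → residual 26.6 km
  Receiver 3: calculated 155.9 vs reported 155.9 → residual 0.0 km
Receiver 0, Receiver 1, Receiver 3 are mutually consistent (residuals ≈ 0); Receiver 2 is off by 26.6 km.

Receiver 2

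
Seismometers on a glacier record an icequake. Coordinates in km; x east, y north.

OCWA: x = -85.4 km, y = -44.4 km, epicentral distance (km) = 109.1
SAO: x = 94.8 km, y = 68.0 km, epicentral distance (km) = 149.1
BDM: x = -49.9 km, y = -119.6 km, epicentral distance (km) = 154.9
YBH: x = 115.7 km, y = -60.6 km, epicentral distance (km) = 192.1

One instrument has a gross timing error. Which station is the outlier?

OCWA

Solve using three stations at a time. Using SAO, BDM, YBH (subtract circle equations pairwise → linear system) gives (x, y) ≈ (-50.8, 35.4).
Distances from that point to each station vs reported:
  OCWA: calculated 87.0 vs reported 109.1 → residual 22.1 km
  SAO: calculated 149.2 vs reported 149.1 → residual 0.1 km
  BDM: calculated 155.0 vs reported 154.9 → residual 0.1 km
  YBH: calculated 192.2 vs reported 192.1 → residual 0.1 km
SAO, BDM, YBH are mutually consistent (residuals ≈ 0); OCWA is off by 22.1 km.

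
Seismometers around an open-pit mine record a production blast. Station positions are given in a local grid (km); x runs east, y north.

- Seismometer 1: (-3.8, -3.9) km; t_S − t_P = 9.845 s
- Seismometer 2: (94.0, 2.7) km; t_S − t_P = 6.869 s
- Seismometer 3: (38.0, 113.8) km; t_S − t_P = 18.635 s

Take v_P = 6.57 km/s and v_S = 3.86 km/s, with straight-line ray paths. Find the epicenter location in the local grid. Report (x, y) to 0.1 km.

Distance from S−P lag: d = Δt · v_P v_S / (v_P − v_S) = Δt · (6.57·3.86)/(6.57−3.86) ≈ 9.3580·Δt.
So d_Seismometer 1 = 92.13, d_Seismometer 2 = 64.28, d_Seismometer 3 = 174.39 km.
Circle about each station: (x + 3.8)² + (y + 3.9)² = 92.13²; (x − 94.0)² + (y − 2.7)² = 64.28²; (x − 38.0)² + (y − 113.8)² = 174.39².
Subtracting the Seismometer 1 equation from the Seismometer 2 and Seismometer 3 equations removes the quadratic terms:
195.6 x + 13.2 y = 13169.66
83.6 x + 235.4 y = -7559.15
Solving the 2×2 system: x ≈ 71.2, y ≈ -57.4 km.

x ≈ 71.2 km, y ≈ -57.4 km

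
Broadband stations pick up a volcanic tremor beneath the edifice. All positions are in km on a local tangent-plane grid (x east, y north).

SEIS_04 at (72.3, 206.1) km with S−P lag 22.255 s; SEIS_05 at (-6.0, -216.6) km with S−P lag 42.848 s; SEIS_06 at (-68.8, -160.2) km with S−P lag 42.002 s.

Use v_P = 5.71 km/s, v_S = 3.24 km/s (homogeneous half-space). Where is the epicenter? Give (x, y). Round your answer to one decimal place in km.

Distance from S−P lag: d = Δt · v_P v_S / (v_P − v_S) = Δt · (5.71·3.24)/(5.71−3.24) ≈ 7.4900·Δt.
So d_SEIS_04 = 166.69, d_SEIS_05 = 320.93, d_SEIS_06 = 314.60 km.
Circle about each station: (x − 72.3)² + (y − 206.1)² = 166.69²; (x + 6.0)² + (y + 216.6)² = 320.93²; (x + 68.8)² + (y + 160.2)² = 314.60².
Subtracting the SEIS_04 equation from the SEIS_05 and SEIS_06 equations removes the quadratic terms:
-156.6 x − 845.4 y = -75963.45
-282.2 x − 732.6 y = -88494.62
Solving the 2×2 system: x ≈ 154.7, y ≈ 61.2 km.

x ≈ 154.7 km, y ≈ 61.2 km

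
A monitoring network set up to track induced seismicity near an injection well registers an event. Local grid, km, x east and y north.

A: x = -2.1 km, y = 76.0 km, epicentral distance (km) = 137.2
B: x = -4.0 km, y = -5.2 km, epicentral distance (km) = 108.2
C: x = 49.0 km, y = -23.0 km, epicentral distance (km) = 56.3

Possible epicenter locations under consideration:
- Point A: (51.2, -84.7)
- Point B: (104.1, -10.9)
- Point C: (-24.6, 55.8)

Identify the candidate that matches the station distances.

For each candidate, compare |candidate − station| to the reported distance:
Point A: residuals A 32.1, B 11.4, C 5.4 → max 32.1 km
Point B: residuals A 0.0, B 0.1, C 0.1 → max 0.1 km
Point C: residuals A 107.0, B 43.8, C 51.5 → max 107.0 km
Only Point B has all residuals ≈ 0.

Point B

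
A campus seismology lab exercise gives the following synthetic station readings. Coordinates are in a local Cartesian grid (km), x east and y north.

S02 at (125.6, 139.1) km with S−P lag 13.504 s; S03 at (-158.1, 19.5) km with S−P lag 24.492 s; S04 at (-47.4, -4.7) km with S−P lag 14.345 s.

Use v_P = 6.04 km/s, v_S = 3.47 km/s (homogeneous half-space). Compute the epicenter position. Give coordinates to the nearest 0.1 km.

x ≈ 31.8 km, y ≈ 81.4 km

Distance from S−P lag: d = Δt · v_P v_S / (v_P − v_S) = Δt · (6.04·3.47)/(6.04−3.47) ≈ 8.1552·Δt.
So d_S02 = 110.13, d_S03 = 199.74, d_S04 = 116.99 km.
Circle about each station: (x − 125.6)² + (y − 139.1)² = 110.13²; (x + 158.1)² + (y − 19.5)² = 199.74²; (x + 47.4)² + (y + 4.7)² = 116.99².
Subtracting the S02 equation from the S03 and S04 equations removes the quadratic terms:
-567.4 x − 239.2 y = -37515.76
-346.0 x − 287.6 y = -34413.36
Solving the 2×2 system: x ≈ 31.8, y ≈ 81.4 km.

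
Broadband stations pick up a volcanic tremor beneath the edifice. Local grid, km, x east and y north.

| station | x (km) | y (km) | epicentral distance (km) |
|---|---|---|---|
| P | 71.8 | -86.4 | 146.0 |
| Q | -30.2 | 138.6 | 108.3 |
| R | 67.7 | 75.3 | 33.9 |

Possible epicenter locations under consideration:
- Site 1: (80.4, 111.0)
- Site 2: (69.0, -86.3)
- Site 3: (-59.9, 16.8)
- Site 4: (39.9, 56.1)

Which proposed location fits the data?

Site 4

For each candidate, compare |candidate − station| to the reported distance:
Site 1: residuals P 51.6, Q 5.7, R 4.0 → max 51.6 km
Site 2: residuals P 143.2, Q 137.5, R 127.7 → max 143.2 km
Site 3: residuals P 21.3, Q 17.1, R 106.5 → max 106.5 km
Site 4: residuals P 0.0, Q 0.0, R 0.1 → max 0.1 km
Only Site 4 has all residuals ≈ 0.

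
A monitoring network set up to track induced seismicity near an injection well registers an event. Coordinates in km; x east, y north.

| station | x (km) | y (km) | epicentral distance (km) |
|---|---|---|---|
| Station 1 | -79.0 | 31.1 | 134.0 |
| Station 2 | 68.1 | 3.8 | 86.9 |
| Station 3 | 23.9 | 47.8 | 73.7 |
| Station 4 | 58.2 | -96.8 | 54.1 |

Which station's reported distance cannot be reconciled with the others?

Station 3

Solve using three stations at a time. Using Station 1, Station 2, Station 4 (subtract circle equations pairwise → linear system) gives (x, y) ≈ (14.7, -64.7).
Distances from that point to each station vs reported:
  Station 1: calculated 134.0 vs reported 134.0 → residual 0.0 km
  Station 2: calculated 86.9 vs reported 86.9 → residual 0.0 km
  Station 3: calculated 112.9 vs reported 73.7 → residual 39.2 km
  Station 4: calculated 54.1 vs reported 54.1 → residual 0.0 km
Station 1, Station 2, Station 4 are mutually consistent (residuals ≈ 0); Station 3 is off by 39.2 km.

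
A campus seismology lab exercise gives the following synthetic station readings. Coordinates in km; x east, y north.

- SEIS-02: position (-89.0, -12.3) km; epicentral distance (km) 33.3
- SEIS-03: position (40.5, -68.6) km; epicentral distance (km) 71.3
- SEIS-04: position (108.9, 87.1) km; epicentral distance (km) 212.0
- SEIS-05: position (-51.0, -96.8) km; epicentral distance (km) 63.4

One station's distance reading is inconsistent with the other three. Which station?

Solve using three stations at a time. Using SEIS-02, SEIS-04, SEIS-05 (subtract circle equations pairwise → linear system) gives (x, y) ≈ (-64.5, -34.9).
Distances from that point to each station vs reported:
  SEIS-02: calculated 33.3 vs reported 33.3 → residual 0.0 km
  SEIS-03: calculated 110.3 vs reported 71.3 → residual 39.0 km
  SEIS-04: calculated 212.0 vs reported 212.0 → residual 0.0 km
  SEIS-05: calculated 63.4 vs reported 63.4 → residual 0.0 km
SEIS-02, SEIS-04, SEIS-05 are mutually consistent (residuals ≈ 0); SEIS-03 is off by 39.0 km.

SEIS-03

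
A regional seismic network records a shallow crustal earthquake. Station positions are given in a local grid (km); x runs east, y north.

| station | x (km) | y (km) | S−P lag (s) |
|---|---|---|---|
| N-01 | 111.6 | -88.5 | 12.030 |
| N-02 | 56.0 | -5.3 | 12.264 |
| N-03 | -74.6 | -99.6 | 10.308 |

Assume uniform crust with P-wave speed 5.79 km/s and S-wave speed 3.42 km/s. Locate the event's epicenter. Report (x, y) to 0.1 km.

Distance from S−P lag: d = Δt · v_P v_S / (v_P − v_S) = Δt · (5.79·3.42)/(5.79−3.42) ≈ 8.3552·Δt.
So d_N-01 = 100.51, d_N-02 = 102.47, d_N-03 = 86.13 km.
Circle about each station: (x − 111.6)² + (y + 88.5)² = 100.51²; (x − 56.0)² + (y + 5.3)² = 102.47²; (x + 74.6)² + (y + 99.6)² = 86.13².
Subtracting the N-01 equation from the N-02 and N-03 equations removes the quadratic terms:
-111.2 x + 166.4 y = -17520.56
-372.4 x − 22.2 y = -2117.61
Solving the 2×2 system: x ≈ 11.5, y ≈ -97.6 km.
Check against N-01 (with the unrounded x, y): √((x − 111.6)²+(y + 88.5)²) = 100.51 ≈ 100.51 km. ✓

11.5 km east, -97.6 km north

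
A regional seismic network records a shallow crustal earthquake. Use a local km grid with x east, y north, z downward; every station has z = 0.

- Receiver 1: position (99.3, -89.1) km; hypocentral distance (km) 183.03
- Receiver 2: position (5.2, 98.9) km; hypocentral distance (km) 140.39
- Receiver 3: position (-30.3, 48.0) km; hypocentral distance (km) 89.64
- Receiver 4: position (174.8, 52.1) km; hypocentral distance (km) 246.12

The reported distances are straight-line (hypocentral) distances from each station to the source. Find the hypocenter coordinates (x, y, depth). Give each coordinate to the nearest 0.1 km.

x ≈ -54.6 km, y ≈ -11.9 km, depth ≈ 62.1 km

Each station gives a sphere (x−x_i)² + (y−y_i)² + z² = d_i² (stations at z=0).
Subtracting the Receiver 1 sphere from Receiver 2 and Receiver 3: z² cancels, leaving linear equations in x and y:
-188.2 x + 376.0 y = 5799.58
-259.2 x + 274.2 y = 10887.44
Solving: x ≈ -54.595, y ≈ -11.902 km (keep extra digits for the depth step; rounded: -54.6, -11.9).
Then from the Receiver 1 sphere: z² = 183.03² − (x − 99.3)² − (y + 89.1)² with x = -54.595, y = -11.902, so z ≈ 62.103 ≈ 62.1 km.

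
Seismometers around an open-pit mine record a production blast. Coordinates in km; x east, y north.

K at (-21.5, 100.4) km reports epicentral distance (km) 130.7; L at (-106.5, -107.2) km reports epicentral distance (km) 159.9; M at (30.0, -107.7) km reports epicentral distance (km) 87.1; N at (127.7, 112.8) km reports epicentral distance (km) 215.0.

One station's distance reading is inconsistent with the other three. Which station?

Solve using three stations at a time. Using K, L, M (subtract circle equations pairwise → linear system) gives (x, y) ≈ (27.9, -20.6).
Distances from that point to each station vs reported:
  K: calculated 130.7 vs reported 130.7 → residual 0.0 km
  L: calculated 159.9 vs reported 159.9 → residual 0.0 km
  M: calculated 87.1 vs reported 87.1 → residual 0.0 km
  N: calculated 166.6 vs reported 215.0 → residual 48.4 km
K, L, M are mutually consistent (residuals ≈ 0); N is off by 48.4 km.

N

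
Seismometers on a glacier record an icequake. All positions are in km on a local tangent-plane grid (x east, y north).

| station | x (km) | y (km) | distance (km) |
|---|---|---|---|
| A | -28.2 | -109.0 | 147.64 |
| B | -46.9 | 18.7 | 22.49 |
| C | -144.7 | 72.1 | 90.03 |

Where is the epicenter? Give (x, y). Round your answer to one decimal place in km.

Circle about each station: (x + 28.2)² + (y + 109.0)² = 147.64²; (x + 46.9)² + (y − 18.7)² = 22.49²; (x + 144.7)² + (y − 72.1)² = 90.03².
Subtracting the A equation from the B and C equations removes the quadratic terms:
-37.4 x + 255.4 y = 11164.83
-233.0 x + 362.2 y = 27152.43
Solving the 2×2 system: x ≈ -62.9, y ≈ 34.5 km.

(-62.9, 34.5)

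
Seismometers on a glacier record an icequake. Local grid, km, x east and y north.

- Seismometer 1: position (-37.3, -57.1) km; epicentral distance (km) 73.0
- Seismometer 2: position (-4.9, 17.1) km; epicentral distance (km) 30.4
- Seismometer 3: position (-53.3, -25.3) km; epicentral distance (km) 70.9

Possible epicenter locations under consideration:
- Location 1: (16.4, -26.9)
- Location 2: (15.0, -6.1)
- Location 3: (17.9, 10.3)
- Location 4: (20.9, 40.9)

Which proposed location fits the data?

Location 2

For each candidate, compare |candidate − station| to the reported distance:
Location 1: residuals Seismometer 1 11.4, Seismometer 2 18.5, Seismometer 3 1.2 → max 18.5 km
Location 2: residuals Seismometer 1 0.0, Seismometer 2 0.2, Seismometer 3 0.0 → max 0.2 km
Location 3: residuals Seismometer 1 14.1, Seismometer 2 6.6, Seismometer 3 8.7 → max 14.1 km
Location 4: residuals Seismometer 1 41.0, Seismometer 2 4.7, Seismometer 3 28.5 → max 41.0 km
Only Location 2 has all residuals ≈ 0.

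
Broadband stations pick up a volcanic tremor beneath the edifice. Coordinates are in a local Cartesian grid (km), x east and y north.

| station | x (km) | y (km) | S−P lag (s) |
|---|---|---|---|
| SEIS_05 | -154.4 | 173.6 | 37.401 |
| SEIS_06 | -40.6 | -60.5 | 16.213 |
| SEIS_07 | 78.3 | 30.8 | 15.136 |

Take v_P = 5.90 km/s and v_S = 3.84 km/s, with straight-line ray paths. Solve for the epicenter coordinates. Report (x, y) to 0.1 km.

Distance from S−P lag: d = Δt · v_P v_S / (v_P − v_S) = Δt · (5.90·3.84)/(5.90−3.84) ≈ 10.9981·Δt.
So d_SEIS_05 = 411.34, d_SEIS_06 = 178.31, d_SEIS_07 = 166.47 km.
Circle about each station: (x + 154.4)² + (y − 173.6)² = 411.34²; (x + 40.6)² + (y + 60.5)² = 178.31²; (x − 78.3)² + (y − 30.8)² = 166.47².
Subtracting pairs of circle equations eliminates x²+y² and gives linear equations (the radical axes):
227.6 x − 468.2 y = 88738.43
465.4 x − 285.6 y = 94591.54
Solving the 2×2 system: x ≈ 123.9, y ≈ -129.3 km.
Check against SEIS_05 (with the unrounded x, y): √((x + 154.4)²+(y − 173.6)²) = 411.34 ≈ 411.34 km. ✓

(123.9, -129.3)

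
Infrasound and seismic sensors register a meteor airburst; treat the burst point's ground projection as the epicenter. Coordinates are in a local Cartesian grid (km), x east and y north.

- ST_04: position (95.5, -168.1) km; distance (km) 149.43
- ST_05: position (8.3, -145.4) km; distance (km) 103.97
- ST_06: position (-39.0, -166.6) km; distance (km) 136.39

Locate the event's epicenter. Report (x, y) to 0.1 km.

x ≈ 15.8 km, y ≈ -41.7 km

Circle about each station: (x − 95.5)² + (y + 168.1)² = 149.43²; (x − 8.3)² + (y + 145.4)² = 103.97²; (x + 39.0)² + (y + 166.6)² = 136.39².
Subtracting pairs of circle equations eliminates x²+y² and gives linear equations (the radical axes):
-174.4 x + 45.4 y = -4648.25
-269.0 x + 3.0 y = -4374.21
Solving the 2×2 system: x ≈ 15.8, y ≈ -41.7 km.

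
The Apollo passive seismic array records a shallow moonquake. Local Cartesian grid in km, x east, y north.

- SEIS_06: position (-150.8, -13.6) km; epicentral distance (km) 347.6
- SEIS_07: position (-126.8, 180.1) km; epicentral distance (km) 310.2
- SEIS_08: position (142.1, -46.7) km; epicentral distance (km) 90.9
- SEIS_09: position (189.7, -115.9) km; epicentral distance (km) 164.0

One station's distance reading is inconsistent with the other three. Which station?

Solve using three stations at a time. Using SEIS_07, SEIS_08, SEIS_09 (subtract circle equations pairwise → linear system) gives (x, y) ≈ (151.7, 43.6).
Distances from that point to each station vs reported:
  SEIS_06: calculated 307.8 vs reported 347.6 → residual 39.8 km
  SEIS_07: calculated 310.2 vs reported 310.2 → residual 0.0 km
  SEIS_08: calculated 90.8 vs reported 90.9 → residual 0.1 km
  SEIS_09: calculated 163.9 vs reported 164.0 → residual 0.1 km
SEIS_07, SEIS_08, SEIS_09 are mutually consistent (residuals ≈ 0); SEIS_06 is off by 39.8 km.

SEIS_06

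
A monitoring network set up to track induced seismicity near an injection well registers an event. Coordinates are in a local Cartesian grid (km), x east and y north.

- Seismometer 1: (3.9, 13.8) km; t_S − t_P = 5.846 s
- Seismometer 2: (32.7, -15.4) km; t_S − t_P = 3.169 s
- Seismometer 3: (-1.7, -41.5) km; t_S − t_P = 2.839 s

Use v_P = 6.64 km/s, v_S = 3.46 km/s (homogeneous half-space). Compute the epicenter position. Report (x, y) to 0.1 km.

(13.2, -27.4)

Distance from S−P lag: d = Δt · v_P v_S / (v_P − v_S) = Δt · (6.64·3.46)/(6.64−3.46) ≈ 7.2247·Δt.
So d_Seismometer 1 = 42.24, d_Seismometer 2 = 22.89, d_Seismometer 3 = 20.51 km.
Circle about each station: (x − 3.9)² + (y − 13.8)² = 42.24²; (x − 32.7)² + (y + 15.4)² = 22.89²; (x + 1.7)² + (y + 41.5)² = 20.51².
Subtracting pairs of circle equations eliminates x²+y² and gives linear equations (the radical axes):
57.6 x − 58.4 y = 2361.07
-11.2 x − 110.6 y = 2883.05
Solving the 2×2 system: x ≈ 13.2, y ≈ -27.4 km.
Check against Seismometer 1 (with the unrounded x, y): √((x − 3.9)²+(y − 13.8)²) = 42.24 ≈ 42.24 km. ✓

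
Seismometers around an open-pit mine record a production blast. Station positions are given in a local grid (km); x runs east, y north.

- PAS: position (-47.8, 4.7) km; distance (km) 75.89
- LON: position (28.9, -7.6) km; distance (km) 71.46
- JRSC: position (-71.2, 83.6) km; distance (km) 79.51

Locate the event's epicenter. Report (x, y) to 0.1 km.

Circle about each station: (x + 47.8)² + (y − 4.7)² = 75.89²; (x − 28.9)² + (y + 7.6)² = 71.46²; (x + 71.2)² + (y − 83.6)² = 79.51².
Subtracting pairs of circle equations eliminates x²+y² and gives linear equations (the radical axes):
153.4 x − 24.6 y = -761.20
-46.8 x + 157.8 y = 9188.92
Solving the 2×2 system: x ≈ 4.6, y ≈ 59.6 km.

(4.6, 59.6)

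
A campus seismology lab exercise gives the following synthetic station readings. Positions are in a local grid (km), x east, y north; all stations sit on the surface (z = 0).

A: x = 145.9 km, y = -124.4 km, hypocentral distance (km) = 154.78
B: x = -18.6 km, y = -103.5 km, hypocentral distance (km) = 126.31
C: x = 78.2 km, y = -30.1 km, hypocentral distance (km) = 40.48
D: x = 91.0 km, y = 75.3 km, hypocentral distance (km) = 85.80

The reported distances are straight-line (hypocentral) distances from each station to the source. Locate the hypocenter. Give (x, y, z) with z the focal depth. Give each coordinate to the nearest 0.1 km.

x ≈ 53.7 km, y ≈ -0.8 km, depth ≈ 13.4 km

Each station gives a sphere (x−x_i)² + (y−y_i)² + z² = d_i² (stations at z=0).
Subtracting the A sphere from B and C: z² cancels, leaving linear equations in x and y:
-329.0 x + 41.8 y = -17701.33
-135.4 x + 188.6 y = -7422.70
Solving: x ≈ 53.701, y ≈ -0.804 km (keep extra digits for the depth step; rounded: 53.7, -0.8).
Then from the A sphere: z² = 154.78² − (x − 145.9)² − (y + 124.4)² with x = 53.701, y = -0.804, so z ≈ 13.425 ≈ 13.4 km.
Check against D (with the unrounded solution): distance 85.81 ≈ 85.80 km. ✓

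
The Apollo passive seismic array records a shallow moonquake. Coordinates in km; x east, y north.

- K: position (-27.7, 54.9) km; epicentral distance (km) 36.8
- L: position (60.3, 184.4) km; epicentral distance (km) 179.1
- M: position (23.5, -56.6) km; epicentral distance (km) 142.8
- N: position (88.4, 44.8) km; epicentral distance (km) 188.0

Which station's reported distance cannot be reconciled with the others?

N

Solve using three stations at a time. Using K, L, M (subtract circle equations pairwise → linear system) gives (x, y) ≈ (-64.4, 55.9).
Distances from that point to each station vs reported:
  K: calculated 36.8 vs reported 36.8 → residual 0.0 km
  L: calculated 179.1 vs reported 179.1 → residual 0.0 km
  M: calculated 142.8 vs reported 142.8 → residual 0.0 km
  N: calculated 153.2 vs reported 188.0 → residual 34.8 km
K, L, M are mutually consistent (residuals ≈ 0); N is off by 34.8 km.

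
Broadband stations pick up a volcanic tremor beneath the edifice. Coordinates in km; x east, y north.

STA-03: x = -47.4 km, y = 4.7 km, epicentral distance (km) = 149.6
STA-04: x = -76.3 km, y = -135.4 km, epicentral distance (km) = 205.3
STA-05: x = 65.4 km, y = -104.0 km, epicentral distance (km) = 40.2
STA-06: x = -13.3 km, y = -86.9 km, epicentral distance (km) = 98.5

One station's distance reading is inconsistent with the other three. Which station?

STA-04

Solve using three stations at a time. Using STA-03, STA-05, STA-06 (subtract circle equations pairwise → linear system) gives (x, y) ≈ (83.4, -68.0).
Distances from that point to each station vs reported:
  STA-03: calculated 149.6 vs reported 149.6 → residual 0.0 km
  STA-04: calculated 173.4 vs reported 205.3 → residual 31.9 km
  STA-05: calculated 40.3 vs reported 40.2 → residual 0.1 km
  STA-06: calculated 98.5 vs reported 98.5 → residual 0.0 km
STA-03, STA-05, STA-06 are mutually consistent (residuals ≈ 0); STA-04 is off by 31.9 km.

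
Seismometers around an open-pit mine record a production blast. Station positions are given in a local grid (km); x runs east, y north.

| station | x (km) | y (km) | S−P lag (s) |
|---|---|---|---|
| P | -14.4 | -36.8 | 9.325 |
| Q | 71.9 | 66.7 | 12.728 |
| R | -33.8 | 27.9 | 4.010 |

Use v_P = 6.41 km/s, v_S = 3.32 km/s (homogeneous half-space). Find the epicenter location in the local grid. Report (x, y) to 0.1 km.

Distance from S−P lag: d = Δt · v_P v_S / (v_P − v_S) = Δt · (6.41·3.32)/(6.41−3.32) ≈ 6.8871·Δt.
So d_P = 64.22, d_Q = 87.66, d_R = 27.62 km.
Circle about each station: (x + 14.4)² + (y + 36.8)² = 64.22²; (x − 71.9)² + (y − 66.7)² = 87.66²; (x + 33.8)² + (y − 27.9)² = 27.62².
Subtracting pairs of circle equations eliminates x²+y² and gives linear equations (the radical axes):
172.6 x + 207.0 y = 4496.83
-38.8 x + 129.4 y = 3720.59
Solving the 2×2 system: x ≈ -6.2, y ≈ 26.9 km.
Check against P (with the unrounded x, y): √((x + 14.4)²+(y + 36.8)²) = 64.22 ≈ 64.22 km. ✓

-6.2 km east, 26.9 km north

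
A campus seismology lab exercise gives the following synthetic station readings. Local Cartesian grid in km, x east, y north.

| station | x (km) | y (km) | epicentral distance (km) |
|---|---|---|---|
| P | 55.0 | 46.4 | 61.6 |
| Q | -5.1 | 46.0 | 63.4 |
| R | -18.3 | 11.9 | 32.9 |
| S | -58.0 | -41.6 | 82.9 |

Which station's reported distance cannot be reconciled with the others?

Q

Solve using three stations at a time. Using P, R, S (subtract circle equations pairwise → linear system) gives (x, y) ≈ (12.9, 1.4).
Distances from that point to each station vs reported:
  P: calculated 61.6 vs reported 61.6 → residual 0.0 km
  Q: calculated 48.1 vs reported 63.4 → residual 15.3 km
  R: calculated 33.0 vs reported 32.9 → residual 0.1 km
  S: calculated 82.9 vs reported 82.9 → residual 0.0 km
P, R, S are mutually consistent (residuals ≈ 0); Q is off by 15.3 km.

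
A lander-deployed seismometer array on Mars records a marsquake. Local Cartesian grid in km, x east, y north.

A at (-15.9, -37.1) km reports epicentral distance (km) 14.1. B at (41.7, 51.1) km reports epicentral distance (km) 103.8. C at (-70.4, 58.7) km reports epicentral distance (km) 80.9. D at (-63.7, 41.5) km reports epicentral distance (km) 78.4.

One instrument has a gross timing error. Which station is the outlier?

Solve using three stations at a time. Using A, B, D (subtract circle equations pairwise → linear system) gives (x, y) ≈ (-26.2, -27.4).
Distances from that point to each station vs reported:
  A: calculated 14.2 vs reported 14.1 → residual 0.1 km
  B: calculated 103.8 vs reported 103.8 → residual 0.0 km
  C: calculated 96.8 vs reported 80.9 → residual 15.9 km
  D: calculated 78.4 vs reported 78.4 → residual 0.0 km
A, B, D are mutually consistent (residuals ≈ 0); C is off by 15.9 km.

C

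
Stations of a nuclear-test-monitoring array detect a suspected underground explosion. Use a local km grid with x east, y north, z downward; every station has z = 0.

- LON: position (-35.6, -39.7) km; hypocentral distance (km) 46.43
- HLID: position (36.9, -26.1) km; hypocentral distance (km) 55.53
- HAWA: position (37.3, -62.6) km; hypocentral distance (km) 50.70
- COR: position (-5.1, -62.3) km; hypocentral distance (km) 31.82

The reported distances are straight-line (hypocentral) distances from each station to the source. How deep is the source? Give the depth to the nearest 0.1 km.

Each station gives a sphere (x−x_i)² + (y−y_i)² + z² = d_i² (stations at z=0).
Subtracting the LON sphere from HLID and HAWA: z² cancels, leaving linear equations in x and y:
145.0 x + 27.2 y = -1728.47
145.8 x − 45.8 y = 2051.85
Solving: x ≈ -2.202, y ≈ -51.809 km (keep extra digits for the depth step; rounded: -2.2, -51.8).
Then from the LON sphere: z² = 46.43² − (x + 35.6)² − (y + 39.7)² with x = -2.202, y = -51.809, so z ≈ 29.895 ≈ 29.9 km.

z ≈ 29.9 km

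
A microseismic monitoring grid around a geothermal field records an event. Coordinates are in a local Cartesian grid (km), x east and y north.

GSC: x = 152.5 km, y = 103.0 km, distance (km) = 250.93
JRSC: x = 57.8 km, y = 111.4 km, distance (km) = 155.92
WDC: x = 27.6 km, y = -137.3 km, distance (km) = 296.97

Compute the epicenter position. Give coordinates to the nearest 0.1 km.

x ≈ -96.7 km, y ≈ 132.4 km

Circle about each station: (x − 152.5)² + (y − 103.0)² = 250.93²; (x − 57.8)² + (y − 111.4)² = 155.92²; (x − 27.6)² + (y + 137.3)² = 296.97².
Subtracting the GSC equation from the JRSC and WDC equations removes the quadratic terms:
-189.4 x + 16.8 y = 20540.37
-249.8 x − 480.6 y = -39477.52
Solving the 2×2 system: x ≈ -96.7, y ≈ 132.4 km.
Check against GSC (with the unrounded x, y): √((x − 152.5)²+(y − 103.0)²) = 250.93 ≈ 250.93 km. ✓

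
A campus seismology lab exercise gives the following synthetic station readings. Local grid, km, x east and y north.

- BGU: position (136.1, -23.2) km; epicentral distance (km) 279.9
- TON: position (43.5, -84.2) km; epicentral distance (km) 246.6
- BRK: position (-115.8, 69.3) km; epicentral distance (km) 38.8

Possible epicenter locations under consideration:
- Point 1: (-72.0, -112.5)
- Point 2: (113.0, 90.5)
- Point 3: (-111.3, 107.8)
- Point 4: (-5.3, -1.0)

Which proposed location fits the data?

For each candidate, compare |candidate − station| to the reported distance:
Point 1: residuals BGU 53.4, TON 127.7, BRK 148.2 → max 148.2 km
Point 2: residuals BGU 163.9, TON 58.6, BRK 191.0 → max 191.0 km
Point 3: residuals BGU 0.0, TON 0.0, BRK 0.0 → max 0.0 km
Point 4: residuals BGU 136.8, TON 150.1, BRK 92.2 → max 150.1 km
Only Point 3 has all residuals ≈ 0.

Point 3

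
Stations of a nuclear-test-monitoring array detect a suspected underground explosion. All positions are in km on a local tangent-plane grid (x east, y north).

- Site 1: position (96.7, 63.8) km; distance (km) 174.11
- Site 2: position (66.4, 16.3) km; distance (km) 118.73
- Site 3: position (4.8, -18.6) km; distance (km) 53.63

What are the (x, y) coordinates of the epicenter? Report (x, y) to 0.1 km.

Circle about each station: (x − 96.7)² + (y − 63.8)² = 174.11²; (x − 66.4)² + (y − 16.3)² = 118.73²; (x − 4.8)² + (y + 18.6)² = 53.63².
Subtracting pairs of circle equations eliminates x²+y² and gives linear equations (the radical axes):
-60.6 x − 95.0 y = 7470.80
-183.8 x − 164.8 y = 14385.79
Solving the 2×2 system: x ≈ -18.1, y ≈ -67.1 km.

x ≈ -18.1 km, y ≈ -67.1 km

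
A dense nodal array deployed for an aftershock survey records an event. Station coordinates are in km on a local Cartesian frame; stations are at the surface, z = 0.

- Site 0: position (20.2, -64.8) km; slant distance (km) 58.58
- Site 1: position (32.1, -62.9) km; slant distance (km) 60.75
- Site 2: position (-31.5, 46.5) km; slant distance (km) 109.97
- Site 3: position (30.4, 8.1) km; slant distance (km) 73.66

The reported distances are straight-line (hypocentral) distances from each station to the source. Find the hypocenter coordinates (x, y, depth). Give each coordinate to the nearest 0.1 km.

(11.5, -40.1, 52.4)

Each station gives a sphere (x−x_i)² + (y−y_i)² + z² = d_i² (stations at z=0).
Subtracting the Site 0 sphere from Site 1 and Site 2: z² cancels, leaving linear equations in x and y:
23.8 x + 3.8 y = 120.79
-103.4 x + 222.6 y = -10114.36
Solving: x ≈ 11.479, y ≈ -40.105 km (keep extra digits for the depth step; rounded: 11.5, -40.1).
Then from the Site 0 sphere: z² = 58.58² − (x − 20.2)² − (y + 64.8)² with x = 11.479, y = -40.105, so z ≈ 52.400 ≈ 52.4 km.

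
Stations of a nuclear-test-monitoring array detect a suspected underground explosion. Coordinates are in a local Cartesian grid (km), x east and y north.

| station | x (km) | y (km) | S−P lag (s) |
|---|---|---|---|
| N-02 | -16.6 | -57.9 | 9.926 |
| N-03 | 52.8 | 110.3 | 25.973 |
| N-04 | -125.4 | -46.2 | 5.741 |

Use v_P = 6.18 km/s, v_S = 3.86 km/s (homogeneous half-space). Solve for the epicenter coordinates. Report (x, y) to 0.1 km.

Distance from S−P lag: d = Δt · v_P v_S / (v_P − v_S) = Δt · (6.18·3.86)/(6.18−3.86) ≈ 10.2822·Δt.
So d_N-02 = 102.06, d_N-03 = 267.06, d_N-04 = 59.03 km.
Circle about each station: (x + 16.6)² + (y + 57.9)² = 102.06²; (x − 52.8)² + (y − 110.3)² = 267.06²; (x + 125.4)² + (y + 46.2)² = 59.03².
Subtracting pairs of circle equations eliminates x²+y² and gives linear equations (the radical axes):
138.8 x + 336.4 y = -49578.84
-217.6 x + 23.4 y = 21163.33
Solving the 2×2 system: x ≈ -108.3, y ≈ -102.7 km.

x ≈ -108.3 km, y ≈ -102.7 km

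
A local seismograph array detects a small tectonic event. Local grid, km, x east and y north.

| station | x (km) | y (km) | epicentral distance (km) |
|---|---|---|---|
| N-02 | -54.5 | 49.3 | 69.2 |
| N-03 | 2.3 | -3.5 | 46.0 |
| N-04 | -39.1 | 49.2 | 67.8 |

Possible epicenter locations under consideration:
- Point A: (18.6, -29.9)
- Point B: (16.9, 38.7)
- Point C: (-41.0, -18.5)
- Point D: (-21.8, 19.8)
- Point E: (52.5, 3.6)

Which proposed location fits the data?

Point C

For each candidate, compare |candidate − station| to the reported distance:
Point A: residuals N-02 38.6, N-03 15.0, N-04 30.1 → max 38.6 km
Point B: residuals N-02 3.0, N-03 1.3, N-04 10.8 → max 10.8 km
Point C: residuals N-02 0.1, N-03 0.2, N-04 0.1 → max 0.2 km
Point D: residuals N-02 25.2, N-03 12.5, N-04 33.7 → max 33.7 km
Point E: residuals N-02 47.2, N-03 4.7, N-04 34.5 → max 47.2 km
Only Point C has all residuals ≈ 0.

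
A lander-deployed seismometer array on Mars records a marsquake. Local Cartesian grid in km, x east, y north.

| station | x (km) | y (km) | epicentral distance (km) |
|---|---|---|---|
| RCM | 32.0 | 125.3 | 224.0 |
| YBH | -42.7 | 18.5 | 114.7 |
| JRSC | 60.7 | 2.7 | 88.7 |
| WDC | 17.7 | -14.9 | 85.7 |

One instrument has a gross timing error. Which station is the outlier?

JRSC

Solve using three stations at a time. Using RCM, YBH, WDC (subtract circle equations pairwise → linear system) gives (x, y) ≈ (-17.0, -93.3).
Distances from that point to each station vs reported:
  RCM: calculated 224.0 vs reported 224.0 → residual 0.0 km
  YBH: calculated 114.7 vs reported 114.7 → residual 0.0 km
  JRSC: calculated 123.5 vs reported 88.7 → residual 34.8 km
  WDC: calculated 85.7 vs reported 85.7 → residual 0.0 km
RCM, YBH, WDC are mutually consistent (residuals ≈ 0); JRSC is off by 34.8 km.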